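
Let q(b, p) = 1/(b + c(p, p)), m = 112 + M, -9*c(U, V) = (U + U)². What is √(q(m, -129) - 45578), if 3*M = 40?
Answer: I*√5421085439567/10906 ≈ 213.49*I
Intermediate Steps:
M = 40/3 (M = (⅓)*40 = 40/3 ≈ 13.333)
c(U, V) = -4*U²/9 (c(U, V) = -(U + U)²/9 = -4*U²/9)
m = 376/3 (m = 112 + 40/3 = 376/3 ≈ 125.33)
q(b, p) = 1/(b - 4*p²/9)
√(q(m, -129) - 45578) = √(9/(-4*(-129)² + 9*(376/3)) - 45578) = √(9/(-4*16641 + 1128) - 45578) = √(9/(-66564 + 1128) - 45578) = √(9/(-65436) - 45578) = √(9*(-1/65436) - 45578) = √(-3/21812 - 45578) = √(-994147339/21812) = I*√5421085439567/10906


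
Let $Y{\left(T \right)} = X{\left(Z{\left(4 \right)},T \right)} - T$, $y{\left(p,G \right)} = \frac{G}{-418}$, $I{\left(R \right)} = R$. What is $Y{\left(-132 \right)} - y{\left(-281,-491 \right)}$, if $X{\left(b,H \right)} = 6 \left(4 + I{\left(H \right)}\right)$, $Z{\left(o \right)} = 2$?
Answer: $- \frac{266339}{418} \approx -637.17$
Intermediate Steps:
$y{\left(p,G \right)} = - \frac{G}{418}$ ($y{\left(p,G \right)} = G \left(- \frac{1}{418}\right) = - \frac{G}{418}$)
$X{\left(b,H \right)} = 24 + 6 H$ ($X{\left(b,H \right)} = 6 \left(4 + H\right) = 24 + 6 H$)
$Y{\left(T \right)} = 24 + 5 T$ ($Y{\left(T \right)} = \left(24 + 6 T\right) - T = 24 + 5 T$)
$Y{\left(-132 \right)} - y{\left(-281,-491 \right)} = \left(24 + 5 \left(-132\right)\right) - \left(- \frac{1}{418}\right) \left(-491\right) = \left(24 - 660\right) - \frac{491}{418} = -636 - \frac{491}{418} = - \frac{266339}{418}$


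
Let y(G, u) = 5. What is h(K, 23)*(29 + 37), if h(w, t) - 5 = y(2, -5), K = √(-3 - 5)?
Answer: 660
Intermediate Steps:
K = 2*I*√2 (K = √(-8) = 2*I*√2 ≈ 2.8284*I)
h(w, t) = 10 (h(w, t) = 5 + 5 = 10)
h(K, 23)*(29 + 37) = 10*(29 + 37) = 10*66 = 660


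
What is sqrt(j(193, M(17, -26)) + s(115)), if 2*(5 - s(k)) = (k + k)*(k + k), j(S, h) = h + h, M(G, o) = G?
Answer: 49*I*sqrt(11) ≈ 162.51*I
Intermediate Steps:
j(S, h) = 2*h
s(k) = 5 - 2*k**2 (s(k) = 5 - (k + k)*(k + k)/2 = 5 - 2*k*2*k/2 = 5 - 2*k**2)
sqrt(j(193, M(17, -26)) + s(115)) = sqrt(2*17 + (5 - 2*115**2)) = sqrt(34 + (5 - 2*13225)) = sqrt(34 + (5 - 26450)) = sqrt(34 - 26445) = sqrt(-26411) = 49*I*sqrt(11)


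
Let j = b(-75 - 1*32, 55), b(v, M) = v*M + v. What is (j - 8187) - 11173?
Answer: -25352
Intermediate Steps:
b(v, M) = v + M*v (b(v, M) = M*v + v = v + M*v)
j = -5992 (j = (-75 - 1*32)*(1 + 55) = (-75 - 32)*56 = -107*56 = -5992)
(j - 8187) - 11173 = (-5992 - 8187) - 11173 = -14179 - 11173 = -25352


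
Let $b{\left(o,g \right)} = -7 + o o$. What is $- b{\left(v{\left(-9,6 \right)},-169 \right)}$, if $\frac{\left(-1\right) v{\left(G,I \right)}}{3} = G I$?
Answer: $-26237$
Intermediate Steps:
$v{\left(G,I \right)} = - 3 G I$
$b{\left(o,g \right)} = -7 + o^{2}$
$- b{\left(v{\left(-9,6 \right)},-169 \right)} = - (-7 + \left(\left(-3\right) \left(-9\right) 6\right)^{2}) = - (-7 + 162^{2}) = - (-7 + 26244) = \left(-1\right) 26237 = -26237$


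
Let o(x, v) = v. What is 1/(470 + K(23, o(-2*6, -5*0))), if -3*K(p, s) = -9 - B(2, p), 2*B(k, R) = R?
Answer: 6/2861 ≈ 0.0020972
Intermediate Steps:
B(k, R) = R/2
K(p, s) = 3 + p/6 (K(p, s) = -(-9 - p/2)/3 = 3 + p/6)
1/(470 + K(23, o(-2*6, -5*0))) = 1/(470 + (3 + (1/6)*23)) = 1/(470 + (3 + 23/6)) = 1/(470 + 41/6) = 1/(2861/6) = 6/2861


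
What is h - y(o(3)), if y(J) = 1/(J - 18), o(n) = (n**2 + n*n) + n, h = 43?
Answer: 128/3 ≈ 42.667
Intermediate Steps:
o(n) = n + 2*n**2 (o(n) = (n**2 + n**2) + n = 2*n**2 + n = n + 2*n**2)
y(J) = 1/(-18 + J)
h - y(o(3)) = 43 - 1/(-18 + 3*(1 + 2*3)) = 43 - 1/(-18 + 3*(1 + 6)) = 43 - 1/(-18 + 3*7) = 43 - 1/(-18 + 21) = 43 - 1/3 = 128/3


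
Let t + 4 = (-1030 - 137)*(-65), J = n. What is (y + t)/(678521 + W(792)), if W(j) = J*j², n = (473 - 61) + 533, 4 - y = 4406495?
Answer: -4330640/593443001 ≈ -0.0072975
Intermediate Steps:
y = -4406491 (y = 4 - 1*4406495 = 4 - 4406495 = -4406491)
n = 945 (n = 412 + 533 = 945)
J = 945
W(j) = 945*j²
t = 75851 (t = -4 + (-1030 - 137)*(-65) = -4 - 1167*(-65) = -4 + 75855 = 75851)
(y + t)/(678521 + W(792)) = (-4406491 + 75851)/(678521 + 945*792²) = -4330640/(678521 + 945*627264) = -4330640/(678521 + 592764480) = -4330640/593443001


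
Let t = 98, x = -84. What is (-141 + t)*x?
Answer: 3612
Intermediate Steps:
(-141 + t)*x = (-141 + 98)*(-84) = -43*(-84) = 3612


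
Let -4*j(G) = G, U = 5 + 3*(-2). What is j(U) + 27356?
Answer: 109425/4 ≈ 27356.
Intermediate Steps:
U = -1 (U = 5 - 6 = -1)
j(G) = -G/4
j(U) + 27356 = -¼*(-1) + 27356 = ¼ + 27356 = 109425/4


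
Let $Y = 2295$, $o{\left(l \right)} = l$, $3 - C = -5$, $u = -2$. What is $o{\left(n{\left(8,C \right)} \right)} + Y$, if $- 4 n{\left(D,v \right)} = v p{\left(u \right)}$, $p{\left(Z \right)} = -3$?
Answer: $2301$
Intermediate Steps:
$C = 8$ ($C = 3 - -5 = 3 + 5 = 8$)
$n{\left(D,v \right)} = \frac{3 v}{4}$ ($n{\left(D,v \right)} = - \frac{v \left(-3\right)}{4} = - \frac{\left(-3\right) v}{4} = \frac{3 v}{4}$)
$o{\left(n{\left(8,C \right)} \right)} + Y = \frac{3}{4} \cdot 8 + 2295 = 6 + 2295 = 2301$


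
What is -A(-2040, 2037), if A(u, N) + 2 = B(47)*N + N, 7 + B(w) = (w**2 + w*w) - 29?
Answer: -8928169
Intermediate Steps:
B(w) = -36 + 2*w**2 (B(w) = -7 + ((w**2 + w*w) - 29) = -7 + ((w**2 + w**2) - 29) = -7 + (2*w**2 - 29) = -7 + (-29 + 2*w**2) = -36 + 2*w**2)
A(u, N) = -2 + 4383*N (A(u, N) = -2 + ((-36 + 2*47**2)*N + N) = -2 + ((-36 + 2*2209)*N + N) = -2 + ((-36 + 4418)*N + N) = -2 + (4382*N + N) = -2 + 4383*N)
-A(-2040, 2037) = -(-2 + 4383*2037) = -(-2 + 8928171) = -1*8928169 = -8928169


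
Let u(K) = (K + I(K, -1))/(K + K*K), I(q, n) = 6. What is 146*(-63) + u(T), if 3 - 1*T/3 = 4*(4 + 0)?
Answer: -4543823/494 ≈ -9198.0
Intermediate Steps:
T = -39 (T = 9 - 12*(4 + 0) = 9 - 12*4 = 9 - 3*16 = 9 - 48 = -39)
u(K) = (6 + K)/(K + K²) (u(K) = (K + 6)/(K + K*K) = (6 + K)/(K + K²))
146*(-63) + u(T) = 146*(-63) + (6 - 39)/((-39)*(1 - 39)) = -9198 - 1/39*(-33)/(-38) = -9198 - 1/39*(-1/38)*(-33) = -9198 - 11/494 = -4543823/494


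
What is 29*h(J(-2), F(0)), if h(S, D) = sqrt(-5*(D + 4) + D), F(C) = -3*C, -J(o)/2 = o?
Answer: 58*I*sqrt(5) ≈ 129.69*I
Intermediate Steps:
J(o) = -2*o
h(S, D) = sqrt(-20 - 4*D) (h(S, D) = sqrt(-5*(4 + D) + D) = sqrt((-20 - 5*D) + D) = sqrt(-20 - 4*D))
29*h(J(-2), F(0)) = 29*(2*sqrt(-5 - (-3)*0)) = 29*(2*sqrt(-5 - 1*0)) = 29*(2*sqrt(-5 + 0)) = 29*(2*sqrt(-5)) = 29*(2*(I*sqrt(5))) = 29*(2*I*sqrt(5)) = 58*I*sqrt(5)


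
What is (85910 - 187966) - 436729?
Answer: -538785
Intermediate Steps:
(85910 - 187966) - 436729 = -102056 - 436729 = -538785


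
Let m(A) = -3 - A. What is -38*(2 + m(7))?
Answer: 304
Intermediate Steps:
-38*(2 + m(7)) = -38*(2 + (-3 - 1*7)) = -38*(2 + (-3 - 7)) = -38*(2 - 10) = -38*(-8) = 304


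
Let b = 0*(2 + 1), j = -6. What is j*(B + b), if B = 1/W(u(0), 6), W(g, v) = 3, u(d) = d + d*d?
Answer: -2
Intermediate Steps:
u(d) = d + d²
B = ⅓ (B = 1/3 = ⅓ ≈ 0.33333)
b = 0 (b = 0*3 = 0)
j*(B + b) = -6*(⅓ + 0) = -6*⅓ = -2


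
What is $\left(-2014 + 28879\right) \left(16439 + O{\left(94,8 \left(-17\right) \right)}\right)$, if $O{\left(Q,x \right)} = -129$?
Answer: $438168150$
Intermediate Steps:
$\left(-2014 + 28879\right) \left(16439 + O{\left(94,8 \left(-17\right) \right)}\right) = \left(-2014 + 28879\right) \left(16439 - 129\right) = 26865 \cdot 16310 = 438168150$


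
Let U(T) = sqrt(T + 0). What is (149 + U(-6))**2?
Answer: (149 + I*sqrt(6))**2 ≈ 22195.0 + 729.95*I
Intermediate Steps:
U(T) = sqrt(T)
(149 + U(-6))**2 = (149 + sqrt(-6))**2 = (149 + I*sqrt(6))**2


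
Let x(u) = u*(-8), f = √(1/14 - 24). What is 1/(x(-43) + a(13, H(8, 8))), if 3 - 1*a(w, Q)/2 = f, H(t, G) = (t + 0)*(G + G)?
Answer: 245/85817 + I*√4690/858170 ≈ 0.0028549 + 7.9802e-5*I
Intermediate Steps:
H(t, G) = 2*G*t (H(t, G) = t*(2*G) = 2*G*t)
f = I*√4690/14 (f = √(1/14 - 24) = √(-335/14) = I*√4690/14 ≈ 4.8917*I)
a(w, Q) = 6 - I*√4690/7
x(u) = -8*u
1/(x(-43) + a(13, H(8, 8))) = 1/(-8*(-43) + (6 - I*√4690/7)) = 1/(344 + (6 - I*√4690/7)) = 1/(350 - I*√4690/7)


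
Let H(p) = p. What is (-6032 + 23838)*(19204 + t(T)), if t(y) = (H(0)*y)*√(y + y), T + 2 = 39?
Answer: 341946424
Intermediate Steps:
T = 37 (T = -2 + 39 = 37)
t(y) = 0 (t(y) = (0*y)*√(y + y) = 0*√(2*y) = 0*(√2*√y) = 0)
(-6032 + 23838)*(19204 + t(T)) = (-6032 + 23838)*(19204 + 0) = 17806*19204 = 341946424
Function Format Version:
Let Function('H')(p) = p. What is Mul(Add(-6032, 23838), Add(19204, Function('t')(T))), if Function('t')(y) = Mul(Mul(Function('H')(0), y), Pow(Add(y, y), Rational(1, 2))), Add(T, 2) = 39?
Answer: 341946424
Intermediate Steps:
T = 37 (T = Add(-2, 39) = 37)
Function('t')(y) = 0 (Function('t')(y) = Mul(Mul(0, y), Pow(Add(y, y), Rational(1, 2))) = Mul(0, Pow(Mul(2, y), Rational(1, 2))) = Mul(0, Mul(Pow(2, Rational(1, 2)), Pow(y, Rational(1, 2)))) = 0)
Mul(Add(-6032, 23838), Add(19204, Function('t')(T))) = Mul(Add(-6032, 23838), Add(19204, 0)) = Mul(17806, 19204) = 341946424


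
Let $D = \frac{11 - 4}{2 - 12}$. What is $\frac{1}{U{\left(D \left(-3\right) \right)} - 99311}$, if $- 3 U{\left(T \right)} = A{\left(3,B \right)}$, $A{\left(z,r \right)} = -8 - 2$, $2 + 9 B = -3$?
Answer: $- \frac{3}{297923} \approx -1.007 \cdot 10^{-5}$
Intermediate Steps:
$B = - \frac{5}{9}$ ($B = - \frac{2}{9} + \frac{1}{9} \left(-3\right) = - \frac{2}{9} - \frac{1}{3} = - \frac{5}{9} \approx -0.55556$)
$A{\left(z,r \right)} = -10$
$D = - \frac{7}{10}$ ($D = \frac{7}{-10} = 7 \left(- \frac{1}{10}\right) = - \frac{7}{10} \approx -0.7$)
$U{\left(T \right)} = \frac{10}{3}$ ($U{\left(T \right)} = \left(- \frac{1}{3}\right) \left(-10\right) = \frac{10}{3}$)
$\frac{1}{U{\left(D \left(-3\right) \right)} - 99311} = \frac{1}{\frac{10}{3} - 99311} = \frac{1}{- \frac{297923}{3}} = - \frac{3}{297923}$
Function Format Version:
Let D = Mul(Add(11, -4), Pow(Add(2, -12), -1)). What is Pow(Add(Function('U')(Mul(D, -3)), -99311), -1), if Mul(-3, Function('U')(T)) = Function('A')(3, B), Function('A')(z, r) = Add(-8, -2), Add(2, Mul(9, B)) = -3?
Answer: Rational(-3, 297923) ≈ -1.0070e-5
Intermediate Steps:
B = Rational(-5, 9) (B = Add(Rational(-2, 9), Mul(Rational(1, 9), -3)) = Add(Rational(-2, 9), Rational(-1, 3)) = Rational(-5, 9) ≈ -0.55556)
Function('A')(z, r) = -10
D = Rational(-7, 10) (D = Mul(7, Pow(-10, -1)) = Mul(7, Rational(-1, 10)) = Rational(-7, 10) ≈ -0.70000)
Function('U')(T) = Rational(10, 3) (Function('U')(T) = Mul(Rational(-1, 3), -10) = Rational(10, 3))
Pow(Add(Function('U')(Mul(D, -3)), -99311), -1) = Pow(Add(Rational(10, 3), -99311), -1) = Pow(Rational(-297923, 3), -1) = Rational(-3, 297923)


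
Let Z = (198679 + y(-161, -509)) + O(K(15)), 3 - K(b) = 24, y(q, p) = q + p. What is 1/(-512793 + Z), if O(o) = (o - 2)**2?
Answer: -1/314255 ≈ -3.1821e-6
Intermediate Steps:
y(q, p) = p + q
K(b) = -21 (K(b) = 3 - 1*24 = 3 - 24 = -21)
O(o) = (-2 + o)**2
Z = 198538 (Z = (198679 + (-509 - 161)) + (-2 - 21)**2 = (198679 - 670) + (-23)**2 = 198009 + 529 = 198538)
1/(-512793 + Z) = 1/(-512793 + 198538) = 1/(-314255) = -1/314255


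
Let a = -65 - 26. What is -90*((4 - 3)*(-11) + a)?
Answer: 9180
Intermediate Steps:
a = -91
-90*((4 - 3)*(-11) + a) = -90*((4 - 3)*(-11) - 91) = -90*(1*(-11) - 91) = -90*(-11 - 91) = -90*(-102) = 9180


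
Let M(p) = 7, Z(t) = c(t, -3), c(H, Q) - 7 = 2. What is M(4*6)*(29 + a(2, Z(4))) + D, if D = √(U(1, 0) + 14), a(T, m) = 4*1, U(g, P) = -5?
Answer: 234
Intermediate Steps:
c(H, Q) = 9 (c(H, Q) = 7 + 2 = 9)
Z(t) = 9
a(T, m) = 4
D = 3 (D = √(-5 + 14) = √9 = 3)
M(4*6)*(29 + a(2, Z(4))) + D = 7*(29 + 4) + 3 = 7*33 + 3 = 231 + 3 = 234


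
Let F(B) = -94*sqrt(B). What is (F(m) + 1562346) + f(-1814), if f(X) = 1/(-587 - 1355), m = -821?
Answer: 3034075931/1942 - 94*I*sqrt(821) ≈ 1.5623e+6 - 2693.4*I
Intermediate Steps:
f(X) = -1/1942 (f(X) = 1/(-1942) = -1/1942)
(F(m) + 1562346) + f(-1814) = (-94*I*sqrt(821) + 1562346) - 1/1942 = (1562346 - 94*I*sqrt(821)) - 1/1942 = 3034075931/1942 - 94*I*sqrt(821)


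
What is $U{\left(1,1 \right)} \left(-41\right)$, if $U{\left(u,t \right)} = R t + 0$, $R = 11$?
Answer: $-451$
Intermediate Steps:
$U{\left(u,t \right)} = 11 t$ ($U{\left(u,t \right)} = 11 t + 0 = 11 t$)
$U{\left(1,1 \right)} \left(-41\right) = 11 \cdot 1 \left(-41\right) = 11 \left(-41\right) = -451$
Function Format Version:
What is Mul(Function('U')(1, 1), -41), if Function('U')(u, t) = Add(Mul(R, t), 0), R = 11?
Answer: -451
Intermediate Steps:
Function('U')(u, t) = Mul(11, t) (Function('U')(u, t) = Add(Mul(11, t), 0) = Mul(11, t))
Mul(Function('U')(1, 1), -41) = Mul(Mul(11, 1), -41) = Mul(11, -41) = -451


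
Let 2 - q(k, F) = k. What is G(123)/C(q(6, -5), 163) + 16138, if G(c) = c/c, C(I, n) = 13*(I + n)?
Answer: 33357247/2067 ≈ 16138.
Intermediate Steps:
q(k, F) = 2 - k
C(I, n) = 13*I + 13*n
G(c) = 1
G(123)/C(q(6, -5), 163) + 16138 = 1/(13*(2 - 1*6) + 13*163) + 16138 = 1/(13*(2 - 6) + 2119) + 16138 = 1/(13*(-4) + 2119) + 16138 = 1/(-52 + 2119) + 16138 = 1/2067 + 16138 = 33357247/2067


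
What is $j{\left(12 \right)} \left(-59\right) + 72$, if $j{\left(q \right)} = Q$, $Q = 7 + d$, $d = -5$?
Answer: $-46$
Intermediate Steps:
$Q = 2$ ($Q = 7 - 5 = 2$)
$j{\left(q \right)} = 2$
$j{\left(12 \right)} \left(-59\right) + 72 = 2 \left(-59\right) + 72 = -118 + 72 = -46$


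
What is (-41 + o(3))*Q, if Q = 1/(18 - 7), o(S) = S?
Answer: -38/11 ≈ -3.4545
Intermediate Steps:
Q = 1/11 ≈ 0.090909
(-41 + o(3))*Q = (-41 + 3)*(1/11) = -38*1/11 = -38/11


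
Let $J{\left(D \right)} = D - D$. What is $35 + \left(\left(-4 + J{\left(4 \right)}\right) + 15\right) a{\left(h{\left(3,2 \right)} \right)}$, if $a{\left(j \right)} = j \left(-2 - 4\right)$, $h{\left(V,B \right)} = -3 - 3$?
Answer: $431$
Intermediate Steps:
$J{\left(D \right)} = 0$
$h{\left(V,B \right)} = -6$
$a{\left(j \right)} = - 6 j$ ($a{\left(j \right)} = j \left(-6\right) = - 6 j$)
$35 + \left(\left(-4 + J{\left(4 \right)}\right) + 15\right) a{\left(h{\left(3,2 \right)} \right)} = 35 + \left(\left(-4 + 0\right) + 15\right) \left(\left(-6\right) \left(-6\right)\right) = 35 + \left(-4 + 15\right) 36 = 35 + 11 \cdot 36 = 35 + 396 = 431$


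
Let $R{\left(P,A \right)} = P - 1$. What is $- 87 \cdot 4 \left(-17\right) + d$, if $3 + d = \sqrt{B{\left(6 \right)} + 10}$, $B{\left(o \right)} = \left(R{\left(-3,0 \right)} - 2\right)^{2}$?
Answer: $5913 + \sqrt{46} \approx 5919.8$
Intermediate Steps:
$R{\left(P,A \right)} = -1 + P$
$B{\left(o \right)} = 36$ ($B{\left(o \right)} = \left(\left(-1 - 3\right) - 2\right)^{2} = \left(-4 - 2\right)^{2} = \left(-6\right)^{2} = 36$)
$d = -3 + \sqrt{46}$ ($d = -3 + \sqrt{36 + 10} = -3 + \sqrt{46} \approx 3.7823$)
$- 87 \cdot 4 \left(-17\right) + d = - 87 \cdot 4 \left(-17\right) - \left(3 - \sqrt{46}\right) = \left(-87\right) \left(-68\right) - \left(3 - \sqrt{46}\right) = 5916 - \left(3 - \sqrt{46}\right) = 5913 + \sqrt{46}$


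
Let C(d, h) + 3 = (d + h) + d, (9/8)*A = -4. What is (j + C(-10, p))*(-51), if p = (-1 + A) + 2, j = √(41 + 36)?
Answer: 3910/3 - 51*√77 ≈ 855.81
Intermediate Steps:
A = -32/9 (A = (8/9)*(-4) = -32/9 ≈ -3.5556)
j = √77 ≈ 8.7750
p = -23/9 (p = (-1 - 32/9) + 2 = -41/9 + 2 = -23/9 ≈ -2.5556)
C(d, h) = -3 + h + 2*d (C(d, h) = -3 + ((d + h) + d) = -3 + (h + 2*d) = -3 + h + 2*d)
(j + C(-10, p))*(-51) = (√77 + (-3 - 23/9 + 2*(-10)))*(-51) = (√77 + (-3 - 23/9 - 20))*(-51) = (√77 - 230/9)*(-51) = (-230/9 + √77)*(-51) = 3910/3 - 51*√77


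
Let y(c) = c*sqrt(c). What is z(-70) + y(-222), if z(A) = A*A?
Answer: 4900 - 222*I*sqrt(222) ≈ 4900.0 - 3307.7*I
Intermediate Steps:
z(A) = A**2
y(c) = c**(3/2)
z(-70) + y(-222) = (-70)**2 + (-222)**(3/2) = 4900 - 222*I*sqrt(222)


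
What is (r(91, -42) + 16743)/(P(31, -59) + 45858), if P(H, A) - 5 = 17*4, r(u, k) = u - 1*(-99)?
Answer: 16933/45931 ≈ 0.36866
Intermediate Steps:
r(u, k) = 99 + u (r(u, k) = u + 99 = 99 + u)
P(H, A) = 73 (P(H, A) = 5 + 17*4 = 5 + 68 = 73)
(r(91, -42) + 16743)/(P(31, -59) + 45858) = ((99 + 91) + 16743)/(73 + 45858) = (190 + 16743)/45931 = 16933*(1/45931) = 16933/45931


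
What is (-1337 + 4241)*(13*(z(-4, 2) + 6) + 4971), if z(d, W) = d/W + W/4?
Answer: 14605668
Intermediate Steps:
z(d, W) = W/4 + d/W (z(d, W) = d/W + W*(¼) = d/W + W/4 = W/4 + d/W)
(-1337 + 4241)*(13*(z(-4, 2) + 6) + 4971) = (-1337 + 4241)*(13*(((¼)*2 - 4/2) + 6) + 4971) = 2904*(13*((½ - 4*½) + 6) + 4971) = 2904*(13*((½ - 2) + 6) + 4971) = 2904*(13*(-3/2 + 6) + 4971) = 2904*(13*(9/2) + 4971) = 2904*(117/2 + 4971) = 2904*(10059/2) = 14605668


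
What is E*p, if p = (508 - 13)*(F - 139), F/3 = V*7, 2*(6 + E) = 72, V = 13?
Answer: 1989900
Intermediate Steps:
E = 30 (E = -6 + (½)*72 = -6 + 36 = 30)
F = 273 (F = 3*(13*7) = 3*91 = 273)
p = 66330 (p = (508 - 13)*(273 - 139) = 495*134 = 66330)
E*p = 30*66330 = 1989900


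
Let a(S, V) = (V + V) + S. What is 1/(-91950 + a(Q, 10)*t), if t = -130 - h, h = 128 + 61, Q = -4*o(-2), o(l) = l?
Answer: -1/100882 ≈ -9.9126e-6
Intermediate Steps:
Q = 8 (Q = -4*(-2) = 8)
h = 189
a(S, V) = S + 2*V (a(S, V) = 2*V + S = S + 2*V)
t = -319 (t = -130 - 1*189 = -130 - 189 = -319)
1/(-91950 + a(Q, 10)*t) = 1/(-91950 + (8 + 2*10)*(-319)) = 1/(-91950 + (8 + 20)*(-319)) = 1/(-91950 + 28*(-319)) = 1/(-91950 - 8932) = 1/(-100882) = -1/100882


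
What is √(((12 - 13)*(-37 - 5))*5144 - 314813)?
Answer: I*√98765 ≈ 314.27*I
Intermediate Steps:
√(((12 - 13)*(-37 - 5))*5144 - 314813) = √(-1*(-42)*5144 - 314813) = √(42*5144 - 314813) = √(216048 - 314813) = √(-98765) = I*√98765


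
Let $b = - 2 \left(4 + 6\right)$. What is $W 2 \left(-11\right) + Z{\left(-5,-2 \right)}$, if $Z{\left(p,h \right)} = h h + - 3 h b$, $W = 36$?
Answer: $-908$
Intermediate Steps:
$b = -20$ ($b = \left(-2\right) 10 = -20$)
$Z{\left(p,h \right)} = h^{2} + 60 h$ ($Z{\left(p,h \right)} = h h + - 3 h \left(-20\right) = h^{2} + 60 h$)
$W 2 \left(-11\right) + Z{\left(-5,-2 \right)} = 36 \cdot 2 \left(-11\right) - 2 \left(60 - 2\right) = 36 \left(-22\right) - 116 = -792 - 116 = -908$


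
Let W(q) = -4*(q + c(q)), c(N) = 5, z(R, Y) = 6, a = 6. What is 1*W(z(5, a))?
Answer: -44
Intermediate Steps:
W(q) = -20 - 4*q (W(q) = -4*(q + 5) = -4*(5 + q) = -20 - 4*q)
1*W(z(5, a)) = 1*(-20 - 4*6) = 1*(-20 - 24) = 1*(-44) = -44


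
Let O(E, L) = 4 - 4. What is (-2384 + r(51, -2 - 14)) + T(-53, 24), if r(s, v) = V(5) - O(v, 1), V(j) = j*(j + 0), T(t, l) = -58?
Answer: -2417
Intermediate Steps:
O(E, L) = 0
V(j) = j² (V(j) = j*j = j²)
r(s, v) = 25 (r(s, v) = 5² - 1*0 = 25 + 0 = 25)
(-2384 + r(51, -2 - 14)) + T(-53, 24) = (-2384 + 25) - 58 = -2359 - 58 = -2417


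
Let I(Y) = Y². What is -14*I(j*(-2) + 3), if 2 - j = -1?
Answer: -126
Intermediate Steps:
j = 3 (j = 2 - 1*(-1) = 2 + 1 = 3)
-14*I(j*(-2) + 3) = -14*(3*(-2) + 3)² = -14*(-6 + 3)² = -14*(-3)² = -14*9 = -126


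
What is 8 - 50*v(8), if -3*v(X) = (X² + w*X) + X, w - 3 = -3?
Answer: 1208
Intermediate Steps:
w = 0 (w = 3 - 3 = 0)
v(X) = -X/3 - X²/3 (v(X) = -((X² + 0*X) + X)/3 = -((X² + 0) + X)/3 = -(X² + X)/3 = -(X + X²)/3 = -X/3 - X²/3)
8 - 50*v(8) = 8 - (-50)*8*(1 + 8)/3 = 8 - (-50)*8*9/3 = 8 - 50*(-24) = 8 + 1200 = 1208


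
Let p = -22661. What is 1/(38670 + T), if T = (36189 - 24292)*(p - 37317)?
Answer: -1/713519596 ≈ -1.4015e-9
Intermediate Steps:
T = -713558266 (T = (36189 - 24292)*(-22661 - 37317) = 11897*(-59978) = -713558266)
1/(38670 + T) = 1/(38670 - 713558266) = 1/(-713519596) = -1/713519596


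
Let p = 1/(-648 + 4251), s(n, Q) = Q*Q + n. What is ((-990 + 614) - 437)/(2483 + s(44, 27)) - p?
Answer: -2932495/11731368 ≈ -0.24997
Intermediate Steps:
s(n, Q) = n + Q² (s(n, Q) = Q² + n = n + Q²)
p = 1/3603 ≈ 0.00027755
((-990 + 614) - 437)/(2483 + s(44, 27)) - p = ((-990 + 614) - 437)/(2483 + (44 + 27²)) - 1*1/3603 = (-376 - 437)/(2483 + (44 + 729)) - 1/3603 = -813/(2483 + 773) - 1/3603 = -813/3256 - 1/3603 = -2932495/11731368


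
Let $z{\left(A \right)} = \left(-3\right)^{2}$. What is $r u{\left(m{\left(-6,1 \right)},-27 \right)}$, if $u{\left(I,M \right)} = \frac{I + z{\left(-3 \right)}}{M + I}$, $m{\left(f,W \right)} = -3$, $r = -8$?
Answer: $\frac{8}{5} \approx 1.6$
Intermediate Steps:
$z{\left(A \right)} = 9$
$u{\left(I,M \right)} = \frac{9 + I}{I + M}$ ($u{\left(I,M \right)} = \frac{I + 9}{M + I} = \frac{9 + I}{I + M}$)
$r u{\left(m{\left(-6,1 \right)},-27 \right)} = - 8 \frac{9 - 3}{-3 - 27} = - 8 \frac{1}{-30} \cdot 6 = - 8 \left(\left(- \frac{1}{30}\right) 6\right) = \left(-8\right) \left(- \frac{1}{5}\right) = \frac{8}{5}$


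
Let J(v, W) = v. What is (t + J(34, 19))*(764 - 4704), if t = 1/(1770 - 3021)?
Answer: -167580020/1251 ≈ -1.3396e+5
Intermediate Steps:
t = -1/1251 (t = 1/(-1251) = -1/1251 ≈ -0.00079936)
(t + J(34, 19))*(764 - 4704) = (-1/1251 + 34)*(764 - 4704) = (42533/1251)*(-3940) = -167580020/1251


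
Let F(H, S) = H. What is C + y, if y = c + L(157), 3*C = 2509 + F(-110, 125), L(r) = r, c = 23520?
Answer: 73430/3 ≈ 24477.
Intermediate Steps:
C = 2399/3 (C = (2509 - 110)/3 = (1/3)*2399 = 2399/3 ≈ 799.67)
y = 23677 (y = 23520 + 157 = 23677)
C + y = 2399/3 + 23677 = 73430/3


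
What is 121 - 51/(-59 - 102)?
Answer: 19532/161 ≈ 121.32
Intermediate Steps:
121 - 51/(-59 - 102) = 121 - 51/(-161) = 121 - 1/161*(-51) = 121 + 51/161 = 19532/161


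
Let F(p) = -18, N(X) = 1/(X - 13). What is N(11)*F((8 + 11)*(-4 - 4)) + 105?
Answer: 114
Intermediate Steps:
N(X) = 1/(-13 + X)
N(11)*F((8 + 11)*(-4 - 4)) + 105 = -18/(-13 + 11) + 105 = -18/(-2) + 105 = -½*(-18) + 105 = 9 + 105 = 114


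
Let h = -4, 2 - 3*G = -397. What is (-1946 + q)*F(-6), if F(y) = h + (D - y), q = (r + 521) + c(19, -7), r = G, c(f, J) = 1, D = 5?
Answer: -9037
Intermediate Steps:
G = 133 (G = ⅔ - ⅓*(-397) = ⅔ + 397/3 = 133)
r = 133
q = 655 (q = (133 + 521) + 1 = 654 + 1 = 655)
F(y) = 1 - y (F(y) = -4 + (5 - y) = 1 - y)
(-1946 + q)*F(-6) = (-1946 + 655)*(1 - 1*(-6)) = -1291*(1 + 6) = -1291*7 = -9037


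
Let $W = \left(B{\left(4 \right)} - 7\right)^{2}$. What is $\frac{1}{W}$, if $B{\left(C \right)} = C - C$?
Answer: $\frac{1}{49} \approx 0.020408$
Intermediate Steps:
$B{\left(C \right)} = 0$
$W = 49$ ($W = \left(0 - 7\right)^{2} = \left(-7\right)^{2} = 49$)
$\frac{1}{W} = \frac{1}{49}$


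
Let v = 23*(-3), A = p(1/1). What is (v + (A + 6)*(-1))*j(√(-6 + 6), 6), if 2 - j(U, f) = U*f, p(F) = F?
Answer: -152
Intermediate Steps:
A = 1 (A = 1/1 = 1*1 = 1)
v = -69
j(U, f) = 2 - U*f
(v + (A + 6)*(-1))*j(√(-6 + 6), 6) = (-69 + (1 + 6)*(-1))*(2 - 1*√(-6 + 6)*6) = (-69 + 7*(-1))*(2 - 1*√0*6) = (-69 - 7)*(2 - 1*0*6) = -76*(2 + 0) = -76*2 = -152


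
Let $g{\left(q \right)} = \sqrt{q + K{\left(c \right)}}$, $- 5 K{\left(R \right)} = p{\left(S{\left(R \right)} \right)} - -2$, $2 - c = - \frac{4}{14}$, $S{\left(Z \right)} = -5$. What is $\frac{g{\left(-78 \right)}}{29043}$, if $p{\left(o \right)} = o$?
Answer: $\frac{i \sqrt{215}}{48405} \approx 0.00030292 i$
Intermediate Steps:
$c = \frac{16}{7}$ ($c = 2 - - \frac{4}{14} = 2 - \left(-4\right) \frac{1}{14} = 2 - - \frac{2}{7} = 2 + \frac{2}{7} = \frac{16}{7} \approx 2.2857$)
$K{\left(R \right)} = \frac{3}{5}$ ($K{\left(R \right)} = - \frac{-5 - -2}{5} = - \frac{-5 + 2}{5} = \left(- \frac{1}{5}\right) \left(-3\right) = \frac{3}{5}$)
$g{\left(q \right)} = \sqrt{\frac{3}{5} + q}$ ($g{\left(q \right)} = \sqrt{q + \frac{3}{5}} = \sqrt{\frac{3}{5} + q}$)
$\frac{g{\left(-78 \right)}}{29043} = \frac{\frac{1}{5} \sqrt{15 + 25 \left(-78\right)}}{29043} = \frac{\sqrt{15 - 1950}}{5} \cdot \frac{1}{29043} = \frac{\sqrt{-1935}}{5} \cdot \frac{1}{29043} = \frac{3 i \sqrt{215}}{5} \cdot \frac{1}{29043} = \frac{i \sqrt{215}}{48405}$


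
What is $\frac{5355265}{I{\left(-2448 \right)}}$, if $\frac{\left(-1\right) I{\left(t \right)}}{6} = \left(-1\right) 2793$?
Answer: $\frac{5355265}{16758} \approx 319.56$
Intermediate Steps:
$I{\left(t \right)} = 16758$ ($I{\left(t \right)} = - 6 \left(\left(-1\right) 2793\right) = \left(-6\right) \left(-2793\right) = 16758$)
$\frac{5355265}{I{\left(-2448 \right)}} = \frac{5355265}{16758}$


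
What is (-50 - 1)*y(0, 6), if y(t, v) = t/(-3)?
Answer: 0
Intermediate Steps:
y(t, v) = -t/3 (y(t, v) = t*(-1/3) = -t/3)
(-50 - 1)*y(0, 6) = (-50 - 1)*(-1/3*0) = -51*0 = 0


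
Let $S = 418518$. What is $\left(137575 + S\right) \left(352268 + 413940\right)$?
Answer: $426082905344$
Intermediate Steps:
$\left(137575 + S\right) \left(352268 + 413940\right) = \left(137575 + 418518\right) \left(352268 + 413940\right) = 556093 \cdot 766208 = 426082905344$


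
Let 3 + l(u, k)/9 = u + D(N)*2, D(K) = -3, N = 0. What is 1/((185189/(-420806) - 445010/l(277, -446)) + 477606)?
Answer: 126873009/60571846642213 ≈ 2.0946e-6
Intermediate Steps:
l(u, k) = -81 + 9*u (l(u, k) = -27 + 9*(u - 3*2) = -27 + 9*(u - 6) = -27 + 9*(-6 + u) = -27 + (-54 + 9*u) = -81 + 9*u)
1/((185189/(-420806) - 445010/l(277, -446)) + 477606) = 1/((185189/(-420806) - 445010/(-81 + 9*277)) + 477606) = 1/((185189*(-1/420806) - 445010/(-81 + 2493)) + 477606) = 1/((-185189/420806 - 445010/2412) + 477606) = 1/((-185189/420806 - 445010*1/2412) + 477606) = 1/((-185189/420806 - 222505/1206) + 477606) = 1/(-23463694241/126873009 + 477606) = 1/(60571846642213/126873009) = 126873009/60571846642213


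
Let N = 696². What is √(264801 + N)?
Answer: √749217 ≈ 865.57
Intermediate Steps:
N = 484416
√(264801 + N) = √(264801 + 484416) = √749217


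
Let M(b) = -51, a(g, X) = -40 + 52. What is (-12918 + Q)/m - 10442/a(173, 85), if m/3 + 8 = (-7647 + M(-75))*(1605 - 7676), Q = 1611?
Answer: -61000277041/70101825 ≈ -870.17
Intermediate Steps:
a(g, X) = 12
m = 140203650 (m = -24 + 3*((-7647 - 51)*(1605 - 7676)) = -24 + 3*(-7698*(-6071)) = -24 + 3*46734558 = -24 + 140203674 = 140203650)
(-12918 + Q)/m - 10442/a(173, 85) = (-12918 + 1611)/140203650 - 10442/12 = -11307*1/140203650 - 10442*1/12 = -3769/46734550 - 5221/6 = -61000277041/70101825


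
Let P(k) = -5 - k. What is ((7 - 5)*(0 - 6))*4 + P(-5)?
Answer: -48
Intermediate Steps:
((7 - 5)*(0 - 6))*4 + P(-5) = ((7 - 5)*(0 - 6))*4 + (-5 - 1*(-5)) = (2*(-6))*4 + (-5 + 5) = -12*4 + 0 = -48 + 0 = -48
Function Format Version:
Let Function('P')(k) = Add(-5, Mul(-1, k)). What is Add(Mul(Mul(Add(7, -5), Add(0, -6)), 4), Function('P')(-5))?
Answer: -48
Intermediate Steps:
Add(Mul(Mul(Add(7, -5), Add(0, -6)), 4), Function('P')(-5)) = Add(Mul(Mul(Add(7, -5), Add(0, -6)), 4), Add(-5, Mul(-1, -5))) = Add(Mul(Mul(2, -6), 4), Add(-5, 5)) = Add(Mul(-12, 4), 0) = Add(-48, 0) = -48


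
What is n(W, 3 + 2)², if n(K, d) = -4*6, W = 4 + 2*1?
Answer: 576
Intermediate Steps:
W = 6 (W = 4 + 2 = 6)
n(K, d) = -24
n(W, 3 + 2)² = (-24)² = 576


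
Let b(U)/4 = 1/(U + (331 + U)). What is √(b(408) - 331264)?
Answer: 6*I*√12105941533/1147 ≈ 575.56*I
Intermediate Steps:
b(U) = 4/(331 + 2*U) (b(U) = 4/(U + (331 + U)) = 4/(331 + 2*U))
√(b(408) - 331264) = √(4/(331 + 2*408) - 331264) = √(4/(331 + 816) - 331264) = √(4/1147 - 331264) = √(-379959804/1147) = 6*I*√12105941533/1147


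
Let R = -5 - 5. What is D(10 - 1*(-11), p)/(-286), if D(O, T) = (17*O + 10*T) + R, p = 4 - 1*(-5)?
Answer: -437/286 ≈ -1.5280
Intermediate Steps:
R = -10
p = 9 (p = 4 + 5 = 9)
D(O, T) = -10 + 10*T + 17*O (D(O, T) = (17*O + 10*T) - 10 = (10*T + 17*O) - 10 = -10 + 10*T + 17*O)
D(10 - 1*(-11), p)/(-286) = (-10 + 10*9 + 17*(10 - 1*(-11)))/(-286) = (-10 + 90 + 17*(10 + 11))*(-1/286) = (-10 + 90 + 17*21)*(-1/286) = (-10 + 90 + 357)*(-1/286) = 437*(-1/286) = -437/286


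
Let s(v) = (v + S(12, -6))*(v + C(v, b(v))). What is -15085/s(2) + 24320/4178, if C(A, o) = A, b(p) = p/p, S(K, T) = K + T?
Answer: -31123445/66848 ≈ -465.59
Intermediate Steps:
b(p) = 1
s(v) = 2*v*(6 + v) (s(v) = (v + (12 - 6))*(v + v) = (v + 6)*(2*v) = (6 + v)*(2*v) = 2*v*(6 + v))
-15085/s(2) + 24320/4178 = -15085*1/(4*(6 + 2)) + 24320/4178 = -15085/(2*2*8) + 24320*(1/4178) = -15085/32 + 12160/2089 = -31123445/66848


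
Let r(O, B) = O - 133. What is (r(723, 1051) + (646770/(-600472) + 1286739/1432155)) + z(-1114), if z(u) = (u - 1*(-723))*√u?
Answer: 84538012062643/143328162860 - 391*I*√1114 ≈ 589.82 - 13050.0*I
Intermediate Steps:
z(u) = √u*(723 + u) (z(u) = (u + 723)*√u = (723 + u)*√u = √u*(723 + u))
r(O, B) = -133 + O
(r(723, 1051) + (646770/(-600472) + 1286739/1432155)) + z(-1114) = ((-133 + 723) + (646770/(-600472) + 1286739/1432155)) + √(-1114)*(723 - 1114) = (590 + (646770*(-1/600472) + 1286739*(1/1432155))) + (I*√1114)*(-391) = (590 + (-323385/300236 + 428913/477385)) - 391*I*√1114 = (590 - 25604024757/143328162860) - 391*I*√1114 = 84538012062643/143328162860 - 391*I*√1114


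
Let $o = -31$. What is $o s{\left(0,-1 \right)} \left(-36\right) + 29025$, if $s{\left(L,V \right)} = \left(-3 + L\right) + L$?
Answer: $25677$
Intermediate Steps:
$s{\left(L,V \right)} = -3 + 2 L$
$o s{\left(0,-1 \right)} \left(-36\right) + 29025 = - 31 \left(-3 + 2 \cdot 0\right) \left(-36\right) + 29025 = - 31 \left(-3 + 0\right) \left(-36\right) + 29025 = \left(-31\right) \left(-3\right) \left(-36\right) + 29025 = 93 \left(-36\right) + 29025 = -3348 + 29025 = 25677$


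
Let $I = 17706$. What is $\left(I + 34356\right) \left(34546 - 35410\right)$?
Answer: $-44981568$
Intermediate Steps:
$\left(I + 34356\right) \left(34546 - 35410\right) = \left(17706 + 34356\right) \left(34546 - 35410\right) = 52062 \left(-864\right) = -44981568$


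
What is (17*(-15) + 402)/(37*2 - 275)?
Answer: -49/67 ≈ -0.73134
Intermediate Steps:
(17*(-15) + 402)/(37*2 - 275) = (-255 + 402)/(74 - 275) = 147/(-201) = 147*(-1/201) = -49/67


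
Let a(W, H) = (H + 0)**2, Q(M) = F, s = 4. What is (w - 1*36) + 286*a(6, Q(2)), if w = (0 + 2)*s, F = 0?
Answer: -28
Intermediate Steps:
Q(M) = 0
a(W, H) = H**2
w = 8 (w = (0 + 2)*4 = 2*4 = 8)
(w - 1*36) + 286*a(6, Q(2)) = (8 - 1*36) + 286*0**2 = (8 - 36) + 286*0 = -28 + 0 = -28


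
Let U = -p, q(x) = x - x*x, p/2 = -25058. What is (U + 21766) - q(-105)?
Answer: 83012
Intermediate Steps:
p = -50116 (p = 2*(-25058) = -50116)
q(x) = x - x²
U = 50116 (U = -1*(-50116) = 50116)
(U + 21766) - q(-105) = (50116 + 21766) - (-105)*(1 - 1*(-105)) = 71882 - (-105)*(1 + 105) = 71882 - (-105)*106 = 71882 - 1*(-11130) = 71882 + 11130 = 83012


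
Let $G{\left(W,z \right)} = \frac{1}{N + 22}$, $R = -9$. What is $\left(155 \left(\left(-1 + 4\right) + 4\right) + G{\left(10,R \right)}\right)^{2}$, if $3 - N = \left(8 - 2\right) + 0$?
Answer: $\frac{425019456}{361} \approx 1.1773 \cdot 10^{6}$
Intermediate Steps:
$N = -3$ ($N = 3 - \left(\left(8 - 2\right) + 0\right) = 3 - \left(6 + 0\right) = 3 - 6 = -3$)
$G{\left(W,z \right)} = \frac{1}{19}$ ($G{\left(W,z \right)} = \frac{1}{-3 + 22} = \frac{1}{19}$)
$\left(155 \left(\left(-1 + 4\right) + 4\right) + G{\left(10,R \right)}\right)^{2} = \left(155 \left(\left(-1 + 4\right) + 4\right) + \frac{1}{19}\right)^{2} = \left(155 \left(3 + 4\right) + \frac{1}{19}\right)^{2} = \left(155 \cdot 7 + \frac{1}{19}\right)^{2} = \left(1085 + \frac{1}{19}\right)^{2} = \left(\frac{20616}{19}\right)^{2} = \frac{425019456}{361}$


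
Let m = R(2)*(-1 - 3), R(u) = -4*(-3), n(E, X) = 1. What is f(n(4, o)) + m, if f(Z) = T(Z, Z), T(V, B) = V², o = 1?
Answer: -47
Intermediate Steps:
R(u) = 12
f(Z) = Z²
m = -48 (m = 12*(-1 - 3) = 12*(-4) = -48)
f(n(4, o)) + m = 1² - 48 = 1 - 48 = -47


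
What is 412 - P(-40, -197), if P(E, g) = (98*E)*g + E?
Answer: -771788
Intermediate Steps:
P(E, g) = E + 98*E*g (P(E, g) = 98*E*g + E = E + 98*E*g)
412 - P(-40, -197) = 412 - (-40)*(1 + 98*(-197)) = 412 - (-40)*(1 - 19306) = 412 - (-40)*(-19305) = 412 - 1*772200 = 412 - 772200 = -771788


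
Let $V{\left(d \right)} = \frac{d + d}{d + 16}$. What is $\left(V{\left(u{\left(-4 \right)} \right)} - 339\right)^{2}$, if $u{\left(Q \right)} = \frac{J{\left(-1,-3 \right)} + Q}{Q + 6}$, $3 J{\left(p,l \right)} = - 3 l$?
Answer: $\frac{110481121}{961} \approx 1.1496 \cdot 10^{5}$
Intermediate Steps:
$J{\left(p,l \right)} = - l$ ($J{\left(p,l \right)} = \frac{\left(-3\right) l}{3} = - l$)
$u{\left(Q \right)} = \frac{3 + Q}{6 + Q}$ ($u{\left(Q \right)} = \frac{\left(-1\right) \left(-3\right) + Q}{Q + 6} = \frac{3 + Q}{6 + Q}$)
$V{\left(d \right)} = \frac{2 d}{16 + d}$
$\left(V{\left(u{\left(-4 \right)} \right)} - 339\right)^{2} = \left(\frac{2 \frac{3 - 4}{6 - 4}}{16 + \frac{3 - 4}{6 - 4}} - 339\right)^{2} = \left(\frac{2 \cdot \frac{1}{2} \left(-1\right)}{16 + \frac{1}{2} \left(-1\right)} - 339\right)^{2} = \left(2 \left(- \frac{1}{2}\right) \frac{1}{16 - \frac{1}{2}} - 339\right)^{2} = \left(2 \left(- \frac{1}{2}\right) \frac{1}{\frac{31}{2}} - 339\right)^{2} = \left(2 \left(- \frac{1}{2}\right) \frac{2}{31} - 339\right)^{2} = \left(- \frac{2}{31} - 339\right)^{2} = \left(- \frac{10511}{31}\right)^{2} = \frac{110481121}{961}$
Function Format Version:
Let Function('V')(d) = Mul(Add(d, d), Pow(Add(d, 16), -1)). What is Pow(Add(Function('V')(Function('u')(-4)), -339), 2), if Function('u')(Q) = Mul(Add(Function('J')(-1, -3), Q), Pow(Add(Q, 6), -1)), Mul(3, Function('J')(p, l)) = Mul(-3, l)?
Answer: Rational(110481121, 961) ≈ 1.1496e+5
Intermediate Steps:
Function('J')(p, l) = Mul(-1, l) (Function('J')(p, l) = Mul(Rational(1, 3), Mul(-3, l)) = Mul(-1, l))
Function('u')(Q) = Mul(Pow(Add(6, Q), -1), Add(3, Q)) (Function('u')(Q) = Mul(Add(Mul(-1, -3), Q), Pow(Add(Q, 6), -1)) = Mul(Add(3, Q), Pow(Add(6, Q), -1)) = Mul(Pow(Add(6, Q), -1), Add(3, Q)))
Function('V')(d) = Mul(2, d, Pow(Add(16, d), -1)) (Function('V')(d) = Mul(Mul(2, d), Pow(Add(16, d), -1)) = Mul(2, d, Pow(Add(16, d), -1)))
Pow(Add(Function('V')(Function('u')(-4)), -339), 2) = Pow(Add(Mul(2, Mul(Pow(Add(6, -4), -1), Add(3, -4)), Pow(Add(16, Mul(Pow(Add(6, -4), -1), Add(3, -4))), -1)), -339), 2) = Pow(Add(Mul(2, Mul(Pow(2, -1), -1), Pow(Add(16, Mul(Pow(2, -1), -1)), -1)), -339), 2) = Pow(Add(Mul(2, Mul(Rational(1, 2), -1), Pow(Add(16, Mul(Rational(1, 2), -1)), -1)), -339), 2) = Pow(Add(Mul(2, Rational(-1, 2), Pow(Add(16, Rational(-1, 2)), -1)), -339), 2) = Pow(Add(Mul(2, Rational(-1, 2), Pow(Rational(31, 2), -1)), -339), 2) = Pow(Add(Mul(2, Rational(-1, 2), Rational(2, 31)), -339), 2) = Pow(Add(Rational(-2, 31), -339), 2) = Pow(Rational(-10511, 31), 2) = Rational(110481121, 961)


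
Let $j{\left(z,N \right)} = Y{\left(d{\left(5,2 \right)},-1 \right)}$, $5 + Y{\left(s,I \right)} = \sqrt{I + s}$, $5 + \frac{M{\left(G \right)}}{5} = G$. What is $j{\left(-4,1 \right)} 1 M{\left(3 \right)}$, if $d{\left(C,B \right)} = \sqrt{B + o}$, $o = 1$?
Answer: $50 - 10 \sqrt{-1 + \sqrt{3}} \approx 41.444$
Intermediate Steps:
$M{\left(G \right)} = -25 + 5 G$
$d{\left(C,B \right)} = \sqrt{1 + B}$ ($d{\left(C,B \right)} = \sqrt{B + 1} = \sqrt{1 + B}$)
$Y{\left(s,I \right)} = -5 + \sqrt{I + s}$
$j{\left(z,N \right)} = -5 + \sqrt{-1 + \sqrt{3}}$ ($j{\left(z,N \right)} = -5 + \sqrt{-1 + \sqrt{1 + 2}} = -5 + \sqrt{-1 + \sqrt{3}}$)
$j{\left(-4,1 \right)} 1 M{\left(3 \right)} = \left(-5 + \sqrt{-1 + \sqrt{3}}\right) 1 \left(-25 + 5 \cdot 3\right) = \left(-5 + \sqrt{-1 + \sqrt{3}}\right) \left(-25 + 15\right) = \left(-5 + \sqrt{-1 + \sqrt{3}}\right) \left(-10\right) = 50 - 10 \sqrt{-1 + \sqrt{3}}$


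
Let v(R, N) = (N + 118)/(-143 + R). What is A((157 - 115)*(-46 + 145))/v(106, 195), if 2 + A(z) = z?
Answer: -153772/313 ≈ -491.28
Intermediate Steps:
A(z) = -2 + z
v(R, N) = (118 + N)/(-143 + R)
A((157 - 115)*(-46 + 145))/v(106, 195) = (-2 + (157 - 115)*(-46 + 145))/(((118 + 195)/(-143 + 106))) = (-2 + 42*99)/((313/(-37))) = (-2 + 4158)/((-1/37*313)) = 4156/(-313/37) = 4156*(-37/313) = -153772/313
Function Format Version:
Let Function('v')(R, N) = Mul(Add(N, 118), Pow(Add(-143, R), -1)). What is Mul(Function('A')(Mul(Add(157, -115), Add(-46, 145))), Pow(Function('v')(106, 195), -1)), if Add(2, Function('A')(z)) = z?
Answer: Rational(-153772, 313) ≈ -491.28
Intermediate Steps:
Function('A')(z) = Add(-2, z)
Function('v')(R, N) = Mul(Pow(Add(-143, R), -1), Add(118, N)) (Function('v')(R, N) = Mul(Add(118, N), Pow(Add(-143, R), -1)) = Mul(Pow(Add(-143, R), -1), Add(118, N)))
Mul(Function('A')(Mul(Add(157, -115), Add(-46, 145))), Pow(Function('v')(106, 195), -1)) = Mul(Add(-2, Mul(Add(157, -115), Add(-46, 145))), Pow(Mul(Pow(Add(-143, 106), -1), Add(118, 195)), -1)) = Mul(Add(-2, Mul(42, 99)), Pow(Mul(Pow(-37, -1), 313), -1)) = Mul(Add(-2, 4158), Pow(Mul(Rational(-1, 37), 313), -1)) = Mul(4156, Pow(Rational(-313, 37), -1)) = Mul(4156, Rational(-37, 313)) = Rational(-153772, 313)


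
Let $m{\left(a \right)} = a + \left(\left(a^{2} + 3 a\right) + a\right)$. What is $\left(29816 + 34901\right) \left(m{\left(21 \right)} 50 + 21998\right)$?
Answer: $3190418666$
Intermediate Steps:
$m{\left(a \right)} = a^{2} + 5 a$ ($m{\left(a \right)} = a + \left(a^{2} + 4 a\right) = a^{2} + 5 a$)
$\left(29816 + 34901\right) \left(m{\left(21 \right)} 50 + 21998\right) = \left(29816 + 34901\right) \left(21 \left(5 + 21\right) 50 + 21998\right) = 64717 \left(21 \cdot 26 \cdot 50 + 21998\right) = 64717 \left(546 \cdot 50 + 21998\right) = 64717 \left(27300 + 21998\right) = 64717 \cdot 49298 = 3190418666$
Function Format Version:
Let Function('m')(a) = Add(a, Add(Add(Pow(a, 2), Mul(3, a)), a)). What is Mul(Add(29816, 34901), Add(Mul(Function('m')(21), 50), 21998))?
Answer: 3190418666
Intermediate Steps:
Function('m')(a) = Add(Pow(a, 2), Mul(5, a)) (Function('m')(a) = Add(a, Add(Pow(a, 2), Mul(4, a))) = Add(Pow(a, 2), Mul(5, a)))
Mul(Add(29816, 34901), Add(Mul(Function('m')(21), 50), 21998)) = Mul(Add(29816, 34901), Add(Mul(Mul(21, Add(5, 21)), 50), 21998)) = Mul(64717, Add(Mul(Mul(21, 26), 50), 21998)) = Mul(64717, Add(Mul(546, 50), 21998)) = Mul(64717, Add(27300, 21998)) = Mul(64717, 49298) = 3190418666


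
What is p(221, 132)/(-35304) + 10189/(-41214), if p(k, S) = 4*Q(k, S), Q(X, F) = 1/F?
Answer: -1978425377/8002604808 ≈ -0.24722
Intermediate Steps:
p(k, S) = 4/S
p(221, 132)/(-35304) + 10189/(-41214) = (4/132)/(-35304) + 10189/(-41214) = (4*(1/132))*(-1/35304) + 10189*(-1/41214) = (1/33)*(-1/35304) - 10189/41214 = -1/1165032 - 10189/41214 = -1978425377/8002604808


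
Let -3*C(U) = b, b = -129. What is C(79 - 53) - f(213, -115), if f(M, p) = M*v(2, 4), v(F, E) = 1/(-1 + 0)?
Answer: 256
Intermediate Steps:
v(F, E) = -1 (v(F, E) = 1/(-1) = -1)
C(U) = 43 (C(U) = -⅓*(-129) = 43)
f(M, p) = -M (f(M, p) = M*(-1) = -M)
C(79 - 53) - f(213, -115) = 43 - (-1)*213 = 43 - 1*(-213) = 43 + 213 = 256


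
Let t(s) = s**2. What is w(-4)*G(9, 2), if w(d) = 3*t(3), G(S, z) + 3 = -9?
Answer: -324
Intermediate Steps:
G(S, z) = -12 (G(S, z) = -3 - 9 = -12)
w(d) = 27 (w(d) = 3*3**2 = 3*9 = 27)
w(-4)*G(9, 2) = 27*(-12) = -324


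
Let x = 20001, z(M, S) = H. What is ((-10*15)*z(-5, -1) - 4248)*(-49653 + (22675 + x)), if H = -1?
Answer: 28591746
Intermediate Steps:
z(M, S) = -1
((-10*15)*z(-5, -1) - 4248)*(-49653 + (22675 + x)) = (-10*15*(-1) - 4248)*(-49653 + (22675 + 20001)) = (-150*(-1) - 4248)*(-49653 + 42676) = (150 - 4248)*(-6977) = -4098*(-6977) = 28591746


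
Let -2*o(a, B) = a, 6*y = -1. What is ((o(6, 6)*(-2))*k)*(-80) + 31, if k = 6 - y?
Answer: -2929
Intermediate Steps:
y = -1/6 (y = (1/6)*(-1) = -1/6 ≈ -0.16667)
o(a, B) = -a/2
k = 37/6 (k = 6 - 1*(-1/6) = 6 + 1/6 = 37/6 ≈ 6.1667)
((o(6, 6)*(-2))*k)*(-80) + 31 = ((-1/2*6*(-2))*(37/6))*(-80) + 31 = (-3*(-2)*(37/6))*(-80) + 31 = (6*(37/6))*(-80) + 31 = 37*(-80) + 31 = -2960 + 31 = -2929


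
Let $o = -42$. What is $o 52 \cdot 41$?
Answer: $-89544$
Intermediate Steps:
$o 52 \cdot 41 = \left(-42\right) 52 \cdot 41 = \left(-2184\right) 41 = -89544$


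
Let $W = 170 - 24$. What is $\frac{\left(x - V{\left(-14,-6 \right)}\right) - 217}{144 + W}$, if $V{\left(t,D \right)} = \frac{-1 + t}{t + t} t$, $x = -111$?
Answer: $- \frac{641}{580} \approx -1.1052$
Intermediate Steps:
$V{\left(t,D \right)} = - \frac{1}{2} + \frac{t}{2}$ ($V{\left(t,D \right)} = \frac{-1 + t}{2 t} t = - \frac{1}{2} + \frac{t}{2}$)
$W = 146$ ($W = 170 - 24 = 146$)
$\frac{\left(x - V{\left(-14,-6 \right)}\right) - 217}{144 + W} = \frac{\left(-111 - \left(- \frac{1}{2} + \frac{1}{2} \left(-14\right)\right)\right) - 217}{144 + 146} = \frac{\left(-111 - \left(- \frac{1}{2} - 7\right)\right) - 217}{290} = \left(\left(-111 - - \frac{15}{2}\right) - 217\right) \frac{1}{290} = \left(\left(-111 + \frac{15}{2}\right) - 217\right) \frac{1}{290} = \left(- \frac{207}{2} - 217\right) \frac{1}{290} = \left(- \frac{641}{2}\right) \frac{1}{290} = - \frac{641}{580}$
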